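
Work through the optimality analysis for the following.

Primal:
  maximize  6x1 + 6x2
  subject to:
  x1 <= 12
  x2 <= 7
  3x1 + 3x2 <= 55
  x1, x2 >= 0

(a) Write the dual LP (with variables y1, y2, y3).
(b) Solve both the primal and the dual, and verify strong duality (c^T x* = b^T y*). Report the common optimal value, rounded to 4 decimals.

The standard primal-dual pair for 'max c^T x s.t. A x <= b, x >= 0' is:
  Dual:  min b^T y  s.t.  A^T y >= c,  y >= 0.

So the dual LP is:
  minimize  12y1 + 7y2 + 55y3
  subject to:
    y1 + 3y3 >= 6
    y2 + 3y3 >= 6
    y1, y2, y3 >= 0

Solving the primal: x* = (11.3333, 7).
  primal value c^T x* = 110.
Solving the dual: y* = (0, 0, 2).
  dual value b^T y* = 110.
Strong duality: c^T x* = b^T y*. Confirmed.

110


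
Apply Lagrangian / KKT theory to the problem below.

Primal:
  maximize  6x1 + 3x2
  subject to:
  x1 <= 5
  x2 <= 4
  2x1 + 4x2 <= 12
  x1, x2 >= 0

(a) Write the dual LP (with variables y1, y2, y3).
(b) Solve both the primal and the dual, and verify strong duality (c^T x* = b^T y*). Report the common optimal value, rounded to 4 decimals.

The standard primal-dual pair for 'max c^T x s.t. A x <= b, x >= 0' is:
  Dual:  min b^T y  s.t.  A^T y >= c,  y >= 0.

So the dual LP is:
  minimize  5y1 + 4y2 + 12y3
  subject to:
    y1 + 2y3 >= 6
    y2 + 4y3 >= 3
    y1, y2, y3 >= 0

Solving the primal: x* = (5, 0.5).
  primal value c^T x* = 31.5.
Solving the dual: y* = (4.5, 0, 0.75).
  dual value b^T y* = 31.5.
Strong duality: c^T x* = b^T y*. Confirmed.

31.5


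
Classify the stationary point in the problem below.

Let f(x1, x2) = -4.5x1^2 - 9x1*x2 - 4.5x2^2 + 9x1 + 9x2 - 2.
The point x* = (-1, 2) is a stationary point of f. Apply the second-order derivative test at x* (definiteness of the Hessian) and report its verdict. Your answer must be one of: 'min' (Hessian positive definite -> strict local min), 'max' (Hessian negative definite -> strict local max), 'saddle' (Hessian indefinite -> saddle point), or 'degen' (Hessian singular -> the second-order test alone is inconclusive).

Compute the Hessian H = grad^2 f:
  H = [[-9, -9], [-9, -9]]
Verify stationarity: grad f(x*) = H x* + g = (0, 0).
Eigenvalues of H: -18, 0.
H has a zero eigenvalue (singular; negative semidefinite but not definite), so H is neither positive definite, negative definite, nor indefinite. The second-order test alone is inconclusive -> degen.
(Indeed, f is constant along the null direction of H through x*, so x* is not a strict local extremum.)

degen


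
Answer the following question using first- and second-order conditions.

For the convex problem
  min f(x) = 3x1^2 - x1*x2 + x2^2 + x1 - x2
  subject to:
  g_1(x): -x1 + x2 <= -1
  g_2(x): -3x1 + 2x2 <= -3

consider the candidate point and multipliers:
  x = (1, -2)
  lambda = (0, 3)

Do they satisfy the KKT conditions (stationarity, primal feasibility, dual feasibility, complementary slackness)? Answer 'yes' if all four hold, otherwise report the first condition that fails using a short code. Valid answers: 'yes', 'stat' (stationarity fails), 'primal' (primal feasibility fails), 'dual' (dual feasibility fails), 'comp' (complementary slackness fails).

Gradient of f: grad f(x) = Q x + c = (9, -6)
Constraint values g_i(x) = a_i^T x - b_i:
  g_1((1, -2)) = -2
  g_2((1, -2)) = -4
Stationarity residual: grad f(x) + sum_i lambda_i a_i = (0, 0)
  -> stationarity OK
Primal feasibility (all g_i <= 0): OK
Dual feasibility (all lambda_i >= 0): OK
Complementary slackness (lambda_i * g_i(x) = 0 for all i): FAILS

Verdict: the first failing condition is complementary_slackness -> comp.

comp


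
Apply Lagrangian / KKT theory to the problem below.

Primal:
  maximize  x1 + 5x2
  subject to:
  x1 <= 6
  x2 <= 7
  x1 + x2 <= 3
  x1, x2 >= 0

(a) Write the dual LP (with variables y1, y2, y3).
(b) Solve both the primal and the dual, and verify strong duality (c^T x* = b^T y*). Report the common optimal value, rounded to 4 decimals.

The standard primal-dual pair for 'max c^T x s.t. A x <= b, x >= 0' is:
  Dual:  min b^T y  s.t.  A^T y >= c,  y >= 0.

So the dual LP is:
  minimize  6y1 + 7y2 + 3y3
  subject to:
    y1 + y3 >= 1
    y2 + y3 >= 5
    y1, y2, y3 >= 0

Solving the primal: x* = (0, 3).
  primal value c^T x* = 15.
Solving the dual: y* = (0, 0, 5).
  dual value b^T y* = 15.
Strong duality: c^T x* = b^T y*. Confirmed.

15


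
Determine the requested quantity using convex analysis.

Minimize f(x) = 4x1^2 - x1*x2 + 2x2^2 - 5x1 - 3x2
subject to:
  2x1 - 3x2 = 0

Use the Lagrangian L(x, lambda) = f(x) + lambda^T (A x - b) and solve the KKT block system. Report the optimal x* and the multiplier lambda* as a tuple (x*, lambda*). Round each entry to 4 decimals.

Form the Lagrangian:
  L(x, lambda) = (1/2) x^T Q x + c^T x + lambda^T (A x - b)
Stationarity (grad_x L = 0): Q x + c + A^T lambda = 0.
Primal feasibility: A x = b.

This gives the KKT block system:
  [ Q   A^T ] [ x     ]   [-c ]
  [ A    0  ] [ lambda ] = [ b ]

Solving the linear system:
  x*      = (0.8289, 0.5526)
  lambda* = (-0.5395)
  f(x*)   = -2.9013

x* = (0.8289, 0.5526), lambda* = (-0.5395)


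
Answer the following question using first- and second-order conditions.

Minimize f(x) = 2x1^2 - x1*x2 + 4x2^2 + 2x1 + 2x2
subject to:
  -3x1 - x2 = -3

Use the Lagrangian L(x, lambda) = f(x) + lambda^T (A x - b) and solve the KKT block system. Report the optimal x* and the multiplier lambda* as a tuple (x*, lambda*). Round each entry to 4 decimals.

Form the Lagrangian:
  L(x, lambda) = (1/2) x^T Q x + c^T x + lambda^T (A x - b)
Stationarity (grad_x L = 0): Q x + c + A^T lambda = 0.
Primal feasibility: A x = b.

This gives the KKT block system:
  [ Q   A^T ] [ x     ]   [-c ]
  [ A    0  ] [ lambda ] = [ b ]

Solving the linear system:
  x*      = (0.9634, 0.1098)
  lambda* = (1.9146)
  f(x*)   = 3.9451

x* = (0.9634, 0.1098), lambda* = (1.9146)


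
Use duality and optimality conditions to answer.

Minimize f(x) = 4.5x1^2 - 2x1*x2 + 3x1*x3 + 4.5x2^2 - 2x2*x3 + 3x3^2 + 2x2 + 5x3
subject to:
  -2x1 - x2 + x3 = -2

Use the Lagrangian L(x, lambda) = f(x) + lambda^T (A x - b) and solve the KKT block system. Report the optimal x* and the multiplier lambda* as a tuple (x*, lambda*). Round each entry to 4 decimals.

Form the Lagrangian:
  L(x, lambda) = (1/2) x^T Q x + c^T x + lambda^T (A x - b)
Stationarity (grad_x L = 0): Q x + c + A^T lambda = 0.
Primal feasibility: A x = b.

This gives the KKT block system:
  [ Q   A^T ] [ x     ]   [-c ]
  [ A    0  ] [ lambda ] = [ b ]

Solving the linear system:
  x*      = (0.5097, -0.3261, -1.3068)
  lambda* = (0.6594)
  f(x*)   = -2.9336

x* = (0.5097, -0.3261, -1.3068), lambda* = (0.6594)


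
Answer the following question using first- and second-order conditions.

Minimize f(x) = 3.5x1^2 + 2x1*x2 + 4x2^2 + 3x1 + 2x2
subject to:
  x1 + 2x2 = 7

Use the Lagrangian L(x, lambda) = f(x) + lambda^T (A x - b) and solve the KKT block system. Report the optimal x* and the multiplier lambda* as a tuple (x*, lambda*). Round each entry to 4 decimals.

Form the Lagrangian:
  L(x, lambda) = (1/2) x^T Q x + c^T x + lambda^T (A x - b)
Stationarity (grad_x L = 0): Q x + c + A^T lambda = 0.
Primal feasibility: A x = b.

This gives the KKT block system:
  [ Q   A^T ] [ x     ]   [-c ]
  [ A    0  ] [ lambda ] = [ b ]

Solving the linear system:
  x*      = (0.7143, 3.1429)
  lambda* = (-14.2857)
  f(x*)   = 54.2143

x* = (0.7143, 3.1429), lambda* = (-14.2857)


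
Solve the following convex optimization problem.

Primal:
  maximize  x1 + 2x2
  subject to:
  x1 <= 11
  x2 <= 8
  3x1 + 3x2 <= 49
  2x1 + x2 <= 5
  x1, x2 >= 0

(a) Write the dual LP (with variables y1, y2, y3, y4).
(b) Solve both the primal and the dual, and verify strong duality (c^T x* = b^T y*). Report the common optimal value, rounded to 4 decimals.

The standard primal-dual pair for 'max c^T x s.t. A x <= b, x >= 0' is:
  Dual:  min b^T y  s.t.  A^T y >= c,  y >= 0.

So the dual LP is:
  minimize  11y1 + 8y2 + 49y3 + 5y4
  subject to:
    y1 + 3y3 + 2y4 >= 1
    y2 + 3y3 + y4 >= 2
    y1, y2, y3, y4 >= 0

Solving the primal: x* = (0, 5).
  primal value c^T x* = 10.
Solving the dual: y* = (0, 0, 0, 2).
  dual value b^T y* = 10.
Strong duality: c^T x* = b^T y*. Confirmed.

10


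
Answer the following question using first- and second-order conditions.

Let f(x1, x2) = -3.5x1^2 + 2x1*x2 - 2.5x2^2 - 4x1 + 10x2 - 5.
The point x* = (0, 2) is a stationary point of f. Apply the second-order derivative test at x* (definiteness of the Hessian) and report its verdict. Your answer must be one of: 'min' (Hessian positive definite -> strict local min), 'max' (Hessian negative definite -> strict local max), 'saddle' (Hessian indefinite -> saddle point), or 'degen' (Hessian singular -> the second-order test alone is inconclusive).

Compute the Hessian H = grad^2 f:
  H = [[-7, 2], [2, -5]]
Verify stationarity: grad f(x*) = H x* + g = (0, 0).
Eigenvalues of H: -8.2361, -3.7639.
Both eigenvalues < 0, so H is negative definite -> x* is a strict local max.

max


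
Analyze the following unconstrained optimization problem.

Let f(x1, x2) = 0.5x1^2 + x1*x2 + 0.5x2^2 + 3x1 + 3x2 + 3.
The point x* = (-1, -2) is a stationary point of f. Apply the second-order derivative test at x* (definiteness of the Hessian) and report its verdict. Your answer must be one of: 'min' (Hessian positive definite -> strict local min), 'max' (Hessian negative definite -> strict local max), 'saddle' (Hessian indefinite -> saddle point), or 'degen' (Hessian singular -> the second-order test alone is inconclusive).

Compute the Hessian H = grad^2 f:
  H = [[1, 1], [1, 1]]
Verify stationarity: grad f(x*) = H x* + g = (0, 0).
Eigenvalues of H: 0, 2.
H has a zero eigenvalue (singular; positive semidefinite but not definite), so H is neither positive definite, negative definite, nor indefinite. The second-order test alone is inconclusive -> degen.
(Indeed, f is constant along the null direction of H through x*, so x* is not a strict local extremum.)

degen


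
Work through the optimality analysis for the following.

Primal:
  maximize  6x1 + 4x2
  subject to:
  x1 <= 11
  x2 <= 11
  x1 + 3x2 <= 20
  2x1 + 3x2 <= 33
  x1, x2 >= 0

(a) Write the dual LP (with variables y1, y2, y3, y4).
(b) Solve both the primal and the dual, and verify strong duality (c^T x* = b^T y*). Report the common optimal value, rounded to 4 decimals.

The standard primal-dual pair for 'max c^T x s.t. A x <= b, x >= 0' is:
  Dual:  min b^T y  s.t.  A^T y >= c,  y >= 0.

So the dual LP is:
  minimize  11y1 + 11y2 + 20y3 + 33y4
  subject to:
    y1 + y3 + 2y4 >= 6
    y2 + 3y3 + 3y4 >= 4
    y1, y2, y3, y4 >= 0

Solving the primal: x* = (11, 3).
  primal value c^T x* = 78.
Solving the dual: y* = (4.6667, 0, 1.3333, 0).
  dual value b^T y* = 78.
Strong duality: c^T x* = b^T y*. Confirmed.

78


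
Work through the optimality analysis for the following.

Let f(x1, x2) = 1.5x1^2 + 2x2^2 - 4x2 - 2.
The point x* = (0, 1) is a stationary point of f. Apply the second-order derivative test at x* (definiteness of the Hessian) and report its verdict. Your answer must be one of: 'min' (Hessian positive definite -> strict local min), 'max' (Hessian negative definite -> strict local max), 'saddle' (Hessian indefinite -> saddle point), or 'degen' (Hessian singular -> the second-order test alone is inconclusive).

Compute the Hessian H = grad^2 f:
  H = [[3, 0], [0, 4]]
Verify stationarity: grad f(x*) = H x* + g = (0, 0).
Eigenvalues of H: 3, 4.
Both eigenvalues > 0, so H is positive definite -> x* is a strict local min.

min


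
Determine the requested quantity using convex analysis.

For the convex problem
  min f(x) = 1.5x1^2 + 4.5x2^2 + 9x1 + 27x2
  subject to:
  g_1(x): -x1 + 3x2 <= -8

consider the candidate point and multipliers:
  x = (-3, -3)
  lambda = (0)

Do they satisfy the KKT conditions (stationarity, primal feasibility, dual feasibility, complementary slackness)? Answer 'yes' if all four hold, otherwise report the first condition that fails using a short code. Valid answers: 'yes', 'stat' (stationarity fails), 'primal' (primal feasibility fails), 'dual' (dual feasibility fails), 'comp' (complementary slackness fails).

Gradient of f: grad f(x) = Q x + c = (0, 0)
Constraint values g_i(x) = a_i^T x - b_i:
  g_1((-3, -3)) = 2
Stationarity residual: grad f(x) + sum_i lambda_i a_i = (0, 0)
  -> stationarity OK
Primal feasibility (all g_i <= 0): FAILS
Dual feasibility (all lambda_i >= 0): OK
Complementary slackness (lambda_i * g_i(x) = 0 for all i): OK

Verdict: the first failing condition is primal_feasibility -> primal.

primal


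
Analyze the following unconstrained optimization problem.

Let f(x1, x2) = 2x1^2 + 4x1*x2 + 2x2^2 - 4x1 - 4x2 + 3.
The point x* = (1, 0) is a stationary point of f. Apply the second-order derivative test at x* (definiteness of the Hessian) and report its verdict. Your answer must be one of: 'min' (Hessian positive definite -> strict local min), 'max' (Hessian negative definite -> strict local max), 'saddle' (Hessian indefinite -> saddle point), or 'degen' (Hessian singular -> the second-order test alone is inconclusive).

Compute the Hessian H = grad^2 f:
  H = [[4, 4], [4, 4]]
Verify stationarity: grad f(x*) = H x* + g = (0, 0).
Eigenvalues of H: 0, 8.
H has a zero eigenvalue (singular; positive semidefinite but not definite), so H is neither positive definite, negative definite, nor indefinite. The second-order test alone is inconclusive -> degen.
(Indeed, f is constant along the null direction of H through x*, so x* is not a strict local extremum.)

degen


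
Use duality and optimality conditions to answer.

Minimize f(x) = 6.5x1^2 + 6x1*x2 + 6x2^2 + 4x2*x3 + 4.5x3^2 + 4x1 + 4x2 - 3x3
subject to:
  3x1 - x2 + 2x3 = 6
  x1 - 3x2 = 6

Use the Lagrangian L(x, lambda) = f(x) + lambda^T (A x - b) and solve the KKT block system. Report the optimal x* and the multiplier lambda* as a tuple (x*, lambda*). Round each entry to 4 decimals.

Form the Lagrangian:
  L(x, lambda) = (1/2) x^T Q x + c^T x + lambda^T (A x - b)
Stationarity (grad_x L = 0): Q x + c + A^T lambda = 0.
Primal feasibility: A x = b.

This gives the KKT block system:
  [ Q   A^T ] [ x     ]   [-c ]
  [ A    0  ] [ lambda ] = [ b ]

Solving the linear system:
  x*      = (0.6931, -1.769, 1.0758)
  lambda* = (0.1968, -2.9874)
  f(x*)   = 4.6065

x* = (0.6931, -1.769, 1.0758), lambda* = (0.1968, -2.9874)


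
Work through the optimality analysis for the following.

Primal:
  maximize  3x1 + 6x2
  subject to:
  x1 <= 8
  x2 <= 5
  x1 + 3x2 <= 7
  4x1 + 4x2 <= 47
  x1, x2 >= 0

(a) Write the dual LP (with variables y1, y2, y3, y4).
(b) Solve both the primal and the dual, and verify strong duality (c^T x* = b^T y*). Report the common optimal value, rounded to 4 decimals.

The standard primal-dual pair for 'max c^T x s.t. A x <= b, x >= 0' is:
  Dual:  min b^T y  s.t.  A^T y >= c,  y >= 0.

So the dual LP is:
  minimize  8y1 + 5y2 + 7y3 + 47y4
  subject to:
    y1 + y3 + 4y4 >= 3
    y2 + 3y3 + 4y4 >= 6
    y1, y2, y3, y4 >= 0

Solving the primal: x* = (7, 0).
  primal value c^T x* = 21.
Solving the dual: y* = (0, 0, 3, 0).
  dual value b^T y* = 21.
Strong duality: c^T x* = b^T y*. Confirmed.

21


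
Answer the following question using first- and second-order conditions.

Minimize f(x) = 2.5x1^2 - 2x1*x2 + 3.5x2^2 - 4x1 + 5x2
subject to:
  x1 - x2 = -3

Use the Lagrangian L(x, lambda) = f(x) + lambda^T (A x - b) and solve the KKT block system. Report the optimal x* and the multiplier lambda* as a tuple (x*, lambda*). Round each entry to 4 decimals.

Form the Lagrangian:
  L(x, lambda) = (1/2) x^T Q x + c^T x + lambda^T (A x - b)
Stationarity (grad_x L = 0): Q x + c + A^T lambda = 0.
Primal feasibility: A x = b.

This gives the KKT block system:
  [ Q   A^T ] [ x     ]   [-c ]
  [ A    0  ] [ lambda ] = [ b ]

Solving the linear system:
  x*      = (-2, 1)
  lambda* = (16)
  f(x*)   = 30.5

x* = (-2, 1), lambda* = (16)


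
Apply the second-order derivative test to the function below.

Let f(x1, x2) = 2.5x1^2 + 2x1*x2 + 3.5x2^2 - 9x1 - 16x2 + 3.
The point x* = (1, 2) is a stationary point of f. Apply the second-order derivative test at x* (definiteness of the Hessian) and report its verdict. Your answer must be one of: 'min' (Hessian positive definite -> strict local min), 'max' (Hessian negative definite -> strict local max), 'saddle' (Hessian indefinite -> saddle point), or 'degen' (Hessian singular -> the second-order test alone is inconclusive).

Compute the Hessian H = grad^2 f:
  H = [[5, 2], [2, 7]]
Verify stationarity: grad f(x*) = H x* + g = (0, 0).
Eigenvalues of H: 3.7639, 8.2361.
Both eigenvalues > 0, so H is positive definite -> x* is a strict local min.

min


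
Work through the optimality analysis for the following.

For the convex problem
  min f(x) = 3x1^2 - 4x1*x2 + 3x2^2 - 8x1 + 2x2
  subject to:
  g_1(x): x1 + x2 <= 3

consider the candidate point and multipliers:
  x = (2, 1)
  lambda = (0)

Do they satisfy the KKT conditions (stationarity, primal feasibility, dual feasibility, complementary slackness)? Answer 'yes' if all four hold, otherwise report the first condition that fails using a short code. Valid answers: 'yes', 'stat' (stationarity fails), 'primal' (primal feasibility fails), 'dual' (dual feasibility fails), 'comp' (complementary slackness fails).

Gradient of f: grad f(x) = Q x + c = (0, 0)
Constraint values g_i(x) = a_i^T x - b_i:
  g_1((2, 1)) = 0
Stationarity residual: grad f(x) + sum_i lambda_i a_i = (0, 0)
  -> stationarity OK
Primal feasibility (all g_i <= 0): OK
Dual feasibility (all lambda_i >= 0): OK
Complementary slackness (lambda_i * g_i(x) = 0 for all i): OK

Verdict: yes, KKT holds.

yes


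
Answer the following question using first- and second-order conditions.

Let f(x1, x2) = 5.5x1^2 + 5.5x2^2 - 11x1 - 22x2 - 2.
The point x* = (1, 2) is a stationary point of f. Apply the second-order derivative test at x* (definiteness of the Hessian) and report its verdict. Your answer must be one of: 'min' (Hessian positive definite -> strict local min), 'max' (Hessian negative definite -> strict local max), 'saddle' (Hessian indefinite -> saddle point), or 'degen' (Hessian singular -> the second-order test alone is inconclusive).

Compute the Hessian H = grad^2 f:
  H = [[11, 0], [0, 11]]
Verify stationarity: grad f(x*) = H x* + g = (0, 0).
Eigenvalues of H: 11, 11.
Both eigenvalues > 0, so H is positive definite -> x* is a strict local min.

min


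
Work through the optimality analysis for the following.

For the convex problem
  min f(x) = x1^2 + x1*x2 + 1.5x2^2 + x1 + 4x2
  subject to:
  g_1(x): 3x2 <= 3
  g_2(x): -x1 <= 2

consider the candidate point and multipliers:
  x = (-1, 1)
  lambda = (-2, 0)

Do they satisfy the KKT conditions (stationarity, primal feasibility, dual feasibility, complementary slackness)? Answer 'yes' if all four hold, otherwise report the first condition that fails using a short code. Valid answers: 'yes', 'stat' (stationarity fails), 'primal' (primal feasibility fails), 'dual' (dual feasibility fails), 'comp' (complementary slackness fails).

Gradient of f: grad f(x) = Q x + c = (0, 6)
Constraint values g_i(x) = a_i^T x - b_i:
  g_1((-1, 1)) = 0
  g_2((-1, 1)) = -1
Stationarity residual: grad f(x) + sum_i lambda_i a_i = (0, 0)
  -> stationarity OK
Primal feasibility (all g_i <= 0): OK
Dual feasibility (all lambda_i >= 0): FAILS
Complementary slackness (lambda_i * g_i(x) = 0 for all i): OK

Verdict: the first failing condition is dual_feasibility -> dual.

dual


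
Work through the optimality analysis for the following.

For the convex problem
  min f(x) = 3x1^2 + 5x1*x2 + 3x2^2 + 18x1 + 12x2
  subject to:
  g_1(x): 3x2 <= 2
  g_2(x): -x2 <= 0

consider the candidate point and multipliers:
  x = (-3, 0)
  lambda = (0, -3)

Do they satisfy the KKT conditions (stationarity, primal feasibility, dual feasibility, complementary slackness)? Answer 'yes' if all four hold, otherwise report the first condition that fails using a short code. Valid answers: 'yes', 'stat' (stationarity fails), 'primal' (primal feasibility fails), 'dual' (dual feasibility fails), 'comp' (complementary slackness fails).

Gradient of f: grad f(x) = Q x + c = (0, -3)
Constraint values g_i(x) = a_i^T x - b_i:
  g_1((-3, 0)) = -2
  g_2((-3, 0)) = 0
Stationarity residual: grad f(x) + sum_i lambda_i a_i = (0, 0)
  -> stationarity OK
Primal feasibility (all g_i <= 0): OK
Dual feasibility (all lambda_i >= 0): FAILS
Complementary slackness (lambda_i * g_i(x) = 0 for all i): OK

Verdict: the first failing condition is dual_feasibility -> dual.

dual


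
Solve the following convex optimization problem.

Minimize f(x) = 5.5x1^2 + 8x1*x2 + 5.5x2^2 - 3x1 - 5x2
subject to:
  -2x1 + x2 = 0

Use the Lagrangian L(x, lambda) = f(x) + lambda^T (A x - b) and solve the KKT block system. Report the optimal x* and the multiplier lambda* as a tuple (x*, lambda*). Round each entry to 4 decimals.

Form the Lagrangian:
  L(x, lambda) = (1/2) x^T Q x + c^T x + lambda^T (A x - b)
Stationarity (grad_x L = 0): Q x + c + A^T lambda = 0.
Primal feasibility: A x = b.

This gives the KKT block system:
  [ Q   A^T ] [ x     ]   [-c ]
  [ A    0  ] [ lambda ] = [ b ]

Solving the linear system:
  x*      = (0.1494, 0.2989)
  lambda* = (0.5172)
  f(x*)   = -0.9713

x* = (0.1494, 0.2989), lambda* = (0.5172)


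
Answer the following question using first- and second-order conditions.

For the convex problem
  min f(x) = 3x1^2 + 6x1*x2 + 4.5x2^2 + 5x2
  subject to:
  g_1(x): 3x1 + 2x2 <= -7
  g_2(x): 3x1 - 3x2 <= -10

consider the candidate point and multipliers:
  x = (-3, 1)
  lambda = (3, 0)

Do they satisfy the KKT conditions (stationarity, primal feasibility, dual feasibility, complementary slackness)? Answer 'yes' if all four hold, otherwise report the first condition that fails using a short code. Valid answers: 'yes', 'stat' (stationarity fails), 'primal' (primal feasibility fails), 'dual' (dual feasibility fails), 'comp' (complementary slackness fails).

Gradient of f: grad f(x) = Q x + c = (-12, -4)
Constraint values g_i(x) = a_i^T x - b_i:
  g_1((-3, 1)) = 0
  g_2((-3, 1)) = -2
Stationarity residual: grad f(x) + sum_i lambda_i a_i = (-3, 2)
  -> stationarity FAILS
Primal feasibility (all g_i <= 0): OK
Dual feasibility (all lambda_i >= 0): OK
Complementary slackness (lambda_i * g_i(x) = 0 for all i): OK

Verdict: the first failing condition is stationarity -> stat.

stat


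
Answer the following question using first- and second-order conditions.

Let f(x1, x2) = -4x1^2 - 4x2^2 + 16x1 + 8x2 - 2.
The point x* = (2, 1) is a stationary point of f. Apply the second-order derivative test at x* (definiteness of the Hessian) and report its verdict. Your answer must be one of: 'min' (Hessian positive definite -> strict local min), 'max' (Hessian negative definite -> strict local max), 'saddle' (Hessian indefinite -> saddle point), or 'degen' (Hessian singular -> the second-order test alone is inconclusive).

Compute the Hessian H = grad^2 f:
  H = [[-8, 0], [0, -8]]
Verify stationarity: grad f(x*) = H x* + g = (0, 0).
Eigenvalues of H: -8, -8.
Both eigenvalues < 0, so H is negative definite -> x* is a strict local max.

max


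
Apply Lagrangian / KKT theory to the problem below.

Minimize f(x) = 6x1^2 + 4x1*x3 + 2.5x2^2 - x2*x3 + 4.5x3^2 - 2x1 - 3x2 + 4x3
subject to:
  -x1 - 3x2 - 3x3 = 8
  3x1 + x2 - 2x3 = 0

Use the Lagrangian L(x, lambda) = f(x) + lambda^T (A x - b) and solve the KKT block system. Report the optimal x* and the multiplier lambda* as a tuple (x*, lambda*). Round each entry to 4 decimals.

Form the Lagrangian:
  L(x, lambda) = (1/2) x^T Q x + c^T x + lambda^T (A x - b)
Stationarity (grad_x L = 0): Q x + c + A^T lambda = 0.
Primal feasibility: A x = b.

This gives the KKT block system:
  [ Q   A^T ] [ x     ]   [-c ]
  [ A    0  ] [ lambda ] = [ b ]

Solving the linear system:
  x*      = (-0.1649, -1.5762, -1.0355)
  lambda* = (-2.6771, 1.8145)
  f(x*)   = 11.1668

x* = (-0.1649, -1.5762, -1.0355), lambda* = (-2.6771, 1.8145)


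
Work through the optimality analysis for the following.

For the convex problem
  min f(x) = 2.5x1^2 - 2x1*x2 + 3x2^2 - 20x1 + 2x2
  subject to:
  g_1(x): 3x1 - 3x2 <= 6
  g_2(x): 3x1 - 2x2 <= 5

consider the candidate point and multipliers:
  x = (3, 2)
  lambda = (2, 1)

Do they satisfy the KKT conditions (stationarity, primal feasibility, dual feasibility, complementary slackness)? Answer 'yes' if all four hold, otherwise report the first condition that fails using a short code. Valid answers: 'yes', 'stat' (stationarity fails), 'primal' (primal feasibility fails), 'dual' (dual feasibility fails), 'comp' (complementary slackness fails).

Gradient of f: grad f(x) = Q x + c = (-9, 8)
Constraint values g_i(x) = a_i^T x - b_i:
  g_1((3, 2)) = -3
  g_2((3, 2)) = 0
Stationarity residual: grad f(x) + sum_i lambda_i a_i = (0, 0)
  -> stationarity OK
Primal feasibility (all g_i <= 0): OK
Dual feasibility (all lambda_i >= 0): OK
Complementary slackness (lambda_i * g_i(x) = 0 for all i): FAILS

Verdict: the first failing condition is complementary_slackness -> comp.

comp


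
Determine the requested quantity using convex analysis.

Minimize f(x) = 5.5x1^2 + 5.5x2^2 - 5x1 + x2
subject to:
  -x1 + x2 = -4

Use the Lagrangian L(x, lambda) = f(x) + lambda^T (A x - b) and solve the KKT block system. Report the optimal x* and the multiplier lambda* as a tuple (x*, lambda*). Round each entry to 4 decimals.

Form the Lagrangian:
  L(x, lambda) = (1/2) x^T Q x + c^T x + lambda^T (A x - b)
Stationarity (grad_x L = 0): Q x + c + A^T lambda = 0.
Primal feasibility: A x = b.

This gives the KKT block system:
  [ Q   A^T ] [ x     ]   [-c ]
  [ A    0  ] [ lambda ] = [ b ]

Solving the linear system:
  x*      = (2.1818, -1.8182)
  lambda* = (19)
  f(x*)   = 31.6364

x* = (2.1818, -1.8182), lambda* = (19)


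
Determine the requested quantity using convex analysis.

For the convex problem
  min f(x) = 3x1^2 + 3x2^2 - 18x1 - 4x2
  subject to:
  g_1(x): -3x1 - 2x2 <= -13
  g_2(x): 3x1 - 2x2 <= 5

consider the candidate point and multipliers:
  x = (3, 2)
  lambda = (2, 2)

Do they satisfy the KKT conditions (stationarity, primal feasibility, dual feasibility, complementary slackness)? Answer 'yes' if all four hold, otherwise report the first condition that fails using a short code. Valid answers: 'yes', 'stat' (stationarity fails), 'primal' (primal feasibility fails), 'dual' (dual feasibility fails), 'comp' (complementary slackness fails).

Gradient of f: grad f(x) = Q x + c = (0, 8)
Constraint values g_i(x) = a_i^T x - b_i:
  g_1((3, 2)) = 0
  g_2((3, 2)) = 0
Stationarity residual: grad f(x) + sum_i lambda_i a_i = (0, 0)
  -> stationarity OK
Primal feasibility (all g_i <= 0): OK
Dual feasibility (all lambda_i >= 0): OK
Complementary slackness (lambda_i * g_i(x) = 0 for all i): OK

Verdict: yes, KKT holds.

yes


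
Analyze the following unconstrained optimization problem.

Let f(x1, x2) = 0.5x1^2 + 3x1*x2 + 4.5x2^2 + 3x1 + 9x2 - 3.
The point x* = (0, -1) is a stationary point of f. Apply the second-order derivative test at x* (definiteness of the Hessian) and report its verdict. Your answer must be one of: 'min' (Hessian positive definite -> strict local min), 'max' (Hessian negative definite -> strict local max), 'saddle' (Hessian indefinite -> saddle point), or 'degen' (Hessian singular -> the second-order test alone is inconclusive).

Compute the Hessian H = grad^2 f:
  H = [[1, 3], [3, 9]]
Verify stationarity: grad f(x*) = H x* + g = (0, 0).
Eigenvalues of H: 0, 10.
H has a zero eigenvalue (singular; positive semidefinite but not definite), so H is neither positive definite, negative definite, nor indefinite. The second-order test alone is inconclusive -> degen.
(Indeed, f is constant along the null direction of H through x*, so x* is not a strict local extremum.)

degen


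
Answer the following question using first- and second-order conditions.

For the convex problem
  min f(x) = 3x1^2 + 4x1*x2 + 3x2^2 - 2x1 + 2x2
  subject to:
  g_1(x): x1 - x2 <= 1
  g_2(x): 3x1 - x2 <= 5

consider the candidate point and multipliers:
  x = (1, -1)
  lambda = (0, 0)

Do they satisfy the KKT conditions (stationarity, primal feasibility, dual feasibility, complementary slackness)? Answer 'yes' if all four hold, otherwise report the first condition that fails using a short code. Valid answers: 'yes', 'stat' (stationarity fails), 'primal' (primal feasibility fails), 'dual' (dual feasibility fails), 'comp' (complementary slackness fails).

Gradient of f: grad f(x) = Q x + c = (0, 0)
Constraint values g_i(x) = a_i^T x - b_i:
  g_1((1, -1)) = 1
  g_2((1, -1)) = -1
Stationarity residual: grad f(x) + sum_i lambda_i a_i = (0, 0)
  -> stationarity OK
Primal feasibility (all g_i <= 0): FAILS
Dual feasibility (all lambda_i >= 0): OK
Complementary slackness (lambda_i * g_i(x) = 0 for all i): OK

Verdict: the first failing condition is primal_feasibility -> primal.

primal


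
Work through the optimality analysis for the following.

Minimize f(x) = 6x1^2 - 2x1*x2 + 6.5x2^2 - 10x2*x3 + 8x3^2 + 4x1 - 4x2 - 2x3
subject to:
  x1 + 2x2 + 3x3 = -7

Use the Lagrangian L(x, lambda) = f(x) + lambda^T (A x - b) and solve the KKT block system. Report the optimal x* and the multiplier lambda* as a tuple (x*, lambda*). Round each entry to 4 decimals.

Form the Lagrangian:
  L(x, lambda) = (1/2) x^T Q x + c^T x + lambda^T (A x - b)
Stationarity (grad_x L = 0): Q x + c + A^T lambda = 0.
Primal feasibility: A x = b.

This gives the KKT block system:
  [ Q   A^T ] [ x     ]   [-c ]
  [ A    0  ] [ lambda ] = [ b ]

Solving the linear system:
  x*      = (-0.8001, -1.2452, -1.2365)
  lambda* = (3.1109)
  f(x*)   = 13.0148

x* = (-0.8001, -1.2452, -1.2365), lambda* = (3.1109)


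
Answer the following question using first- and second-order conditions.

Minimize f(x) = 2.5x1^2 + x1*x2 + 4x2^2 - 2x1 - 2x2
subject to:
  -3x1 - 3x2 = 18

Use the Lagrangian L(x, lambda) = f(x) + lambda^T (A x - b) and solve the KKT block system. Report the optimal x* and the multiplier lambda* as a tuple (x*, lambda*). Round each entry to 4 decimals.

Form the Lagrangian:
  L(x, lambda) = (1/2) x^T Q x + c^T x + lambda^T (A x - b)
Stationarity (grad_x L = 0): Q x + c + A^T lambda = 0.
Primal feasibility: A x = b.

This gives the KKT block system:
  [ Q   A^T ] [ x     ]   [-c ]
  [ A    0  ] [ lambda ] = [ b ]

Solving the linear system:
  x*      = (-3.8182, -2.1818)
  lambda* = (-7.7576)
  f(x*)   = 75.8182

x* = (-3.8182, -2.1818), lambda* = (-7.7576)


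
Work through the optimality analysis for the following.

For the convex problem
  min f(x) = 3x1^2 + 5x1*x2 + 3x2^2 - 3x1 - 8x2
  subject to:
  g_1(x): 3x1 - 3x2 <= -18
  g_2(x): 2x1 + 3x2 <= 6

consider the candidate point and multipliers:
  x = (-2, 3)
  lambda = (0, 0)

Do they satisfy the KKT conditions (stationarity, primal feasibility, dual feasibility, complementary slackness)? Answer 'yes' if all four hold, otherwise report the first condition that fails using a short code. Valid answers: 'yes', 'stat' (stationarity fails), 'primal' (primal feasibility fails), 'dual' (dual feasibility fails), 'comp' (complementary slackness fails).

Gradient of f: grad f(x) = Q x + c = (0, 0)
Constraint values g_i(x) = a_i^T x - b_i:
  g_1((-2, 3)) = 3
  g_2((-2, 3)) = -1
Stationarity residual: grad f(x) + sum_i lambda_i a_i = (0, 0)
  -> stationarity OK
Primal feasibility (all g_i <= 0): FAILS
Dual feasibility (all lambda_i >= 0): OK
Complementary slackness (lambda_i * g_i(x) = 0 for all i): OK

Verdict: the first failing condition is primal_feasibility -> primal.

primal


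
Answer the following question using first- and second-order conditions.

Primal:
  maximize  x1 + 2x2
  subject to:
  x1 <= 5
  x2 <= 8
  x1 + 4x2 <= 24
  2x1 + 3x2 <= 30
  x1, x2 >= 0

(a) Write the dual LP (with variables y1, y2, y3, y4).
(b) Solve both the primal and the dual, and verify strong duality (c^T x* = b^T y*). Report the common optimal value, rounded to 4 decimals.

The standard primal-dual pair for 'max c^T x s.t. A x <= b, x >= 0' is:
  Dual:  min b^T y  s.t.  A^T y >= c,  y >= 0.

So the dual LP is:
  minimize  5y1 + 8y2 + 24y3 + 30y4
  subject to:
    y1 + y3 + 2y4 >= 1
    y2 + 4y3 + 3y4 >= 2
    y1, y2, y3, y4 >= 0

Solving the primal: x* = (5, 4.75).
  primal value c^T x* = 14.5.
Solving the dual: y* = (0.5, 0, 0.5, 0).
  dual value b^T y* = 14.5.
Strong duality: c^T x* = b^T y*. Confirmed.

14.5


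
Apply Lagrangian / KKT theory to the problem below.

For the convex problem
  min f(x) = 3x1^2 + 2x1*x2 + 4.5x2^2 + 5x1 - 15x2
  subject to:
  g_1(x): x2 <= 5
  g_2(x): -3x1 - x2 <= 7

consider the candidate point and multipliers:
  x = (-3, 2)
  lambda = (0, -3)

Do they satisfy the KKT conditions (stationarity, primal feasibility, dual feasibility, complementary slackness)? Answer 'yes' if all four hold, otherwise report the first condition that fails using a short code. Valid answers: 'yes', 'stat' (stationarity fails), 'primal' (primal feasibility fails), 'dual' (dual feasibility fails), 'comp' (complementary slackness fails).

Gradient of f: grad f(x) = Q x + c = (-9, -3)
Constraint values g_i(x) = a_i^T x - b_i:
  g_1((-3, 2)) = -3
  g_2((-3, 2)) = 0
Stationarity residual: grad f(x) + sum_i lambda_i a_i = (0, 0)
  -> stationarity OK
Primal feasibility (all g_i <= 0): OK
Dual feasibility (all lambda_i >= 0): FAILS
Complementary slackness (lambda_i * g_i(x) = 0 for all i): OK

Verdict: the first failing condition is dual_feasibility -> dual.

dual


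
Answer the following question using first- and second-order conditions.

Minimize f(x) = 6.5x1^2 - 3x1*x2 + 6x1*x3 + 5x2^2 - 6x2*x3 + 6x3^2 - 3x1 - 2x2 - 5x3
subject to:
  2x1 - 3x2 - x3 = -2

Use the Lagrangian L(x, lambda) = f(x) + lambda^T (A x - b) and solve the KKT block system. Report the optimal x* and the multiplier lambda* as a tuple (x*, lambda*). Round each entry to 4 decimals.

Form the Lagrangian:
  L(x, lambda) = (1/2) x^T Q x + c^T x + lambda^T (A x - b)
Stationarity (grad_x L = 0): Q x + c + A^T lambda = 0.
Primal feasibility: A x = b.

This gives the KKT block system:
  [ Q   A^T ] [ x     ]   [-c ]
  [ A    0  ] [ lambda ] = [ b ]

Solving the linear system:
  x*      = (0.1051, 0.5327, 0.6121)
  lambda* = (-0.2203)
  f(x*)   = -2.4409

x* = (0.1051, 0.5327, 0.6121), lambda* = (-0.2203)


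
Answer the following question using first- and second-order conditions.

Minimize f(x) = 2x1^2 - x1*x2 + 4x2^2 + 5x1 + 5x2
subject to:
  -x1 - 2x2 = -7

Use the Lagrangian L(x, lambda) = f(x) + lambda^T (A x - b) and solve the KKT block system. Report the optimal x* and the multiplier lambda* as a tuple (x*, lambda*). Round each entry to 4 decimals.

Form the Lagrangian:
  L(x, lambda) = (1/2) x^T Q x + c^T x + lambda^T (A x - b)
Stationarity (grad_x L = 0): Q x + c + A^T lambda = 0.
Primal feasibility: A x = b.

This gives the KKT block system:
  [ Q   A^T ] [ x     ]   [-c ]
  [ A    0  ] [ lambda ] = [ b ]

Solving the linear system:
  x*      = (2.1429, 2.4286)
  lambda* = (11.1429)
  f(x*)   = 50.4286

x* = (2.1429, 2.4286), lambda* = (11.1429)


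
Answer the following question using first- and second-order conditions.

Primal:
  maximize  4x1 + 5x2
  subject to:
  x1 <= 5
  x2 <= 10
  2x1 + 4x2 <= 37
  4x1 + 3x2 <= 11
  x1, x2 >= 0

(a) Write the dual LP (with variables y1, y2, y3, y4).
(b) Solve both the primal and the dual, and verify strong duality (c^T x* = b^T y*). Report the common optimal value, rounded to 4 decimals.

The standard primal-dual pair for 'max c^T x s.t. A x <= b, x >= 0' is:
  Dual:  min b^T y  s.t.  A^T y >= c,  y >= 0.

So the dual LP is:
  minimize  5y1 + 10y2 + 37y3 + 11y4
  subject to:
    y1 + 2y3 + 4y4 >= 4
    y2 + 4y3 + 3y4 >= 5
    y1, y2, y3, y4 >= 0

Solving the primal: x* = (0, 3.6667).
  primal value c^T x* = 18.3333.
Solving the dual: y* = (0, 0, 0, 1.6667).
  dual value b^T y* = 18.3333.
Strong duality: c^T x* = b^T y*. Confirmed.

18.3333


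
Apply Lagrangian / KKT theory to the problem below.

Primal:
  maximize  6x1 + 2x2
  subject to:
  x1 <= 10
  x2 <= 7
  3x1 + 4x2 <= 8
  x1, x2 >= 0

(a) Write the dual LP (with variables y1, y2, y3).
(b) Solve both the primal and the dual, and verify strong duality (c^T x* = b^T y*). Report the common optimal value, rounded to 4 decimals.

The standard primal-dual pair for 'max c^T x s.t. A x <= b, x >= 0' is:
  Dual:  min b^T y  s.t.  A^T y >= c,  y >= 0.

So the dual LP is:
  minimize  10y1 + 7y2 + 8y3
  subject to:
    y1 + 3y3 >= 6
    y2 + 4y3 >= 2
    y1, y2, y3 >= 0

Solving the primal: x* = (2.6667, 0).
  primal value c^T x* = 16.
Solving the dual: y* = (0, 0, 2).
  dual value b^T y* = 16.
Strong duality: c^T x* = b^T y*. Confirmed.

16


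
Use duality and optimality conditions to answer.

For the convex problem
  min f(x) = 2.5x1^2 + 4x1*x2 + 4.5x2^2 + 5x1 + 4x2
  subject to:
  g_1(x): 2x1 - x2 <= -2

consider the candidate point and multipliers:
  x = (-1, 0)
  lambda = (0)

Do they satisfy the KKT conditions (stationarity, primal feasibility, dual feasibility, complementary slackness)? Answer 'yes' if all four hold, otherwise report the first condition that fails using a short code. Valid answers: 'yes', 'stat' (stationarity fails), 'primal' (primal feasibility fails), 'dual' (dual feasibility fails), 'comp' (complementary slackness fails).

Gradient of f: grad f(x) = Q x + c = (0, 0)
Constraint values g_i(x) = a_i^T x - b_i:
  g_1((-1, 0)) = 0
Stationarity residual: grad f(x) + sum_i lambda_i a_i = (0, 0)
  -> stationarity OK
Primal feasibility (all g_i <= 0): OK
Dual feasibility (all lambda_i >= 0): OK
Complementary slackness (lambda_i * g_i(x) = 0 for all i): OK

Verdict: yes, KKT holds.

yes


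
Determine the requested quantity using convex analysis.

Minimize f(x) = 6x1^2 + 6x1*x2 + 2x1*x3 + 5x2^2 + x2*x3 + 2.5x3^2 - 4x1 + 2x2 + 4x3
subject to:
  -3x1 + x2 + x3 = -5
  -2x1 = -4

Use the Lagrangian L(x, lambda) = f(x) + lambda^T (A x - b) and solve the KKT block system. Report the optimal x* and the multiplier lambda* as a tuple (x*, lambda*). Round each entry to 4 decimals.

Form the Lagrangian:
  L(x, lambda) = (1/2) x^T Q x + c^T x + lambda^T (A x - b)
Stationarity (grad_x L = 0): Q x + c + A^T lambda = 0.
Primal feasibility: A x = b.

This gives the KKT block system:
  [ Q   A^T ] [ x     ]   [-c ]
  [ A    0  ] [ lambda ] = [ b ]

Solving the linear system:
  x*      = (2, -0.1538, 1.1538)
  lambda* = (-13.6154, 31.1154)
  f(x*)   = 26.3462

x* = (2, -0.1538, 1.1538), lambda* = (-13.6154, 31.1154)


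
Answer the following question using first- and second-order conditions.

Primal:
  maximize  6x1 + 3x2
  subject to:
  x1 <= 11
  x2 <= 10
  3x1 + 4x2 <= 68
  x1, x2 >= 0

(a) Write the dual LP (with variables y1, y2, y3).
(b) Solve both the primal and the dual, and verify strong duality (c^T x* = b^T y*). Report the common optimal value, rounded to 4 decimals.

The standard primal-dual pair for 'max c^T x s.t. A x <= b, x >= 0' is:
  Dual:  min b^T y  s.t.  A^T y >= c,  y >= 0.

So the dual LP is:
  minimize  11y1 + 10y2 + 68y3
  subject to:
    y1 + 3y3 >= 6
    y2 + 4y3 >= 3
    y1, y2, y3 >= 0

Solving the primal: x* = (11, 8.75).
  primal value c^T x* = 92.25.
Solving the dual: y* = (3.75, 0, 0.75).
  dual value b^T y* = 92.25.
Strong duality: c^T x* = b^T y*. Confirmed.

92.25


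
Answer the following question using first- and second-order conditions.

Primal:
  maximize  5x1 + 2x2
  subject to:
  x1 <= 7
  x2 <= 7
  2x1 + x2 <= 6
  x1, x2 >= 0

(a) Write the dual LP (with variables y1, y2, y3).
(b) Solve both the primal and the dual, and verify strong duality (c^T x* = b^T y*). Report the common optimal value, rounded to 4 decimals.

The standard primal-dual pair for 'max c^T x s.t. A x <= b, x >= 0' is:
  Dual:  min b^T y  s.t.  A^T y >= c,  y >= 0.

So the dual LP is:
  minimize  7y1 + 7y2 + 6y3
  subject to:
    y1 + 2y3 >= 5
    y2 + y3 >= 2
    y1, y2, y3 >= 0

Solving the primal: x* = (3, 0).
  primal value c^T x* = 15.
Solving the dual: y* = (0, 0, 2.5).
  dual value b^T y* = 15.
Strong duality: c^T x* = b^T y*. Confirmed.

15


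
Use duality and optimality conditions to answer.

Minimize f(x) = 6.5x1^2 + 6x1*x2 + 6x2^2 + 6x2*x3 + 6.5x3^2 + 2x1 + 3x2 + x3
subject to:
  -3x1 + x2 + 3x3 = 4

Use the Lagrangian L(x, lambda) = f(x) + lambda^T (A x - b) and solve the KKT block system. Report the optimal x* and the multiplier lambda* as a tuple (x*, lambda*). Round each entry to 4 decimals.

Form the Lagrangian:
  L(x, lambda) = (1/2) x^T Q x + c^T x + lambda^T (A x - b)
Stationarity (grad_x L = 0): Q x + c + A^T lambda = 0.
Primal feasibility: A x = b.

This gives the KKT block system:
  [ Q   A^T ] [ x     ]   [-c ]
  [ A    0  ] [ lambda ] = [ b ]

Solving the linear system:
  x*      = (-0.8275, 0.1541, 0.4545)
  lambda* = (-2.6109)
  f(x*)   = 4.8528

x* = (-0.8275, 0.1541, 0.4545), lambda* = (-2.6109)
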